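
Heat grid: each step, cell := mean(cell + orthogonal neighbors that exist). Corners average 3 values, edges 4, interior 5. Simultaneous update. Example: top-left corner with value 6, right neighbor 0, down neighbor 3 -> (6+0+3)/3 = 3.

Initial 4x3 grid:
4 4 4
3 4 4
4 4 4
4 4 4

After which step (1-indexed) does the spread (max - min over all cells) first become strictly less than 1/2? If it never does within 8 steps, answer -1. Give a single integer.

Answer: 1

Derivation:
Step 1: max=4, min=11/3, spread=1/3
  -> spread < 1/2 first at step 1
Step 2: max=4, min=449/120, spread=31/120
Step 3: max=4, min=4109/1080, spread=211/1080
Step 4: max=7153/1800, min=415103/108000, spread=14077/108000
Step 5: max=428317/108000, min=3747593/972000, spread=5363/48600
Step 6: max=237131/60000, min=112899191/29160000, spread=93859/1166400
Step 7: max=383463533/97200000, min=6788125519/1749600000, spread=4568723/69984000
Step 8: max=11482381111/2916000000, min=408123564371/104976000000, spread=8387449/167961600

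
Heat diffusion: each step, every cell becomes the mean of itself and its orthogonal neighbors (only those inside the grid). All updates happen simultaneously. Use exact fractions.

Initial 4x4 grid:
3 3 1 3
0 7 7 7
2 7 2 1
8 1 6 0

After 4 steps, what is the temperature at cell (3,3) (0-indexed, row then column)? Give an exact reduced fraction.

Step 1: cell (3,3) = 7/3
Step 2: cell (3,3) = 85/36
Step 3: cell (3,3) = 6851/2160
Step 4: cell (3,3) = 212837/64800
Full grid after step 4:
  74153/21600 44111/12000 412199/108000 7901/2025
  29649/8000 226867/60000 88781/22500 406829/108000
  835843/216000 90341/22500 666503/180000 388033/108000
  16447/4050 831853/216000 789341/216000 212837/64800

Answer: 212837/64800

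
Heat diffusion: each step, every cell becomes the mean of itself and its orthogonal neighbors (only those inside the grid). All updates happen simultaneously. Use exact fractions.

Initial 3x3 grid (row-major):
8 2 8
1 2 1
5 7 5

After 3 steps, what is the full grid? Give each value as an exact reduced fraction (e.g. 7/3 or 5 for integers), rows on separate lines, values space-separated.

After step 1:
  11/3 5 11/3
  4 13/5 4
  13/3 19/4 13/3
After step 2:
  38/9 56/15 38/9
  73/20 407/100 73/20
  157/36 961/240 157/36
After step 3:
  2089/540 14623/3600 2089/540
  4891/1200 7643/2000 4891/1200
  8651/2160 60467/14400 8651/2160

Answer: 2089/540 14623/3600 2089/540
4891/1200 7643/2000 4891/1200
8651/2160 60467/14400 8651/2160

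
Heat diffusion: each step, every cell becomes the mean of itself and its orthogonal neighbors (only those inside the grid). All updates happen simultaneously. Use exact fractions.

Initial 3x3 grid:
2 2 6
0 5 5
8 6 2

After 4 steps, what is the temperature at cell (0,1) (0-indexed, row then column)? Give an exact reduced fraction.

Step 1: cell (0,1) = 15/4
Step 2: cell (0,1) = 781/240
Step 3: cell (0,1) = 52427/14400
Step 4: cell (0,1) = 3149869/864000
Full grid after step 4:
  228341/64800 3149869/864000 511207/129600
  1075123/288000 1444253/360000 1784747/432000
  133283/32400 1218373/288000 571657/129600

Answer: 3149869/864000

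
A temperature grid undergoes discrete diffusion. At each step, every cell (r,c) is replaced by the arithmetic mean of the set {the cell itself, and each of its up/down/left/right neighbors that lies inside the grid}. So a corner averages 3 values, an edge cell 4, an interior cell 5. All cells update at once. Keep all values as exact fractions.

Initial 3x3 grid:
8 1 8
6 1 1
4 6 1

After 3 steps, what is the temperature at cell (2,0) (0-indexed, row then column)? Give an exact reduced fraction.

Step 1: cell (2,0) = 16/3
Step 2: cell (2,0) = 157/36
Step 3: cell (2,0) = 1783/432
Full grid after step 3:
  635/144 5701/1440 1501/432
  12407/2880 1111/300 3089/960
  1783/432 107/30 1331/432

Answer: 1783/432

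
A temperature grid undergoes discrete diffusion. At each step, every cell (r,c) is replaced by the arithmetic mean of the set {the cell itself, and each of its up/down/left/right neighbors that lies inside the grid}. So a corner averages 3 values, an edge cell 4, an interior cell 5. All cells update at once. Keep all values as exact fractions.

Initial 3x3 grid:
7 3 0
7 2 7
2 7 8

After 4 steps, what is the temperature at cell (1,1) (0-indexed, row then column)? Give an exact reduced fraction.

Answer: 842053/180000

Derivation:
Step 1: cell (1,1) = 26/5
Step 2: cell (1,1) = 217/50
Step 3: cell (1,1) = 14699/3000
Step 4: cell (1,1) = 842053/180000
Full grid after step 4:
  290557/64800 20189/4500 562039/129600
  699923/144000 842053/180000 4135663/864000
  647839/129600 4445413/864000 162391/32400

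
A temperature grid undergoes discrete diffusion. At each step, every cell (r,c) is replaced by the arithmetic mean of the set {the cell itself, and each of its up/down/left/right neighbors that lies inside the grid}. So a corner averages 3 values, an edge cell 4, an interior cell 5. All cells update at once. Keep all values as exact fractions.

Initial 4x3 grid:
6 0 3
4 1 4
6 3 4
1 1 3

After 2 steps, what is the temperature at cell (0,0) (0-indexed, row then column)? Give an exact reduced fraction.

Step 1: cell (0,0) = 10/3
Step 2: cell (0,0) = 121/36
Full grid after step 2:
  121/36 317/120 47/18
  809/240 303/100 337/120
  161/48 72/25 73/24
  49/18 31/12 49/18

Answer: 121/36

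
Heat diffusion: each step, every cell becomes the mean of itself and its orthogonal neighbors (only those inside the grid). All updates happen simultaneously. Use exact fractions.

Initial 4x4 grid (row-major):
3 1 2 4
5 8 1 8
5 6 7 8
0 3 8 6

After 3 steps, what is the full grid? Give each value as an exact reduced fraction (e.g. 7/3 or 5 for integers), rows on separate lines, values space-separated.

After step 1:
  3 7/2 2 14/3
  21/4 21/5 26/5 21/4
  4 29/5 6 29/4
  8/3 17/4 6 22/3
After step 2:
  47/12 127/40 461/120 143/36
  329/80 479/100 453/100 671/120
  1063/240 97/20 121/20 155/24
  131/36 1123/240 283/48 247/36
After step 3:
  2689/720 4717/1200 13967/3600 2413/540
  10349/2400 8583/2000 7441/1500 18497/3600
  6131/1440 14879/3000 33341/6000 4493/720
  4589/1080 6863/1440 1691/288 2767/432

Answer: 2689/720 4717/1200 13967/3600 2413/540
10349/2400 8583/2000 7441/1500 18497/3600
6131/1440 14879/3000 33341/6000 4493/720
4589/1080 6863/1440 1691/288 2767/432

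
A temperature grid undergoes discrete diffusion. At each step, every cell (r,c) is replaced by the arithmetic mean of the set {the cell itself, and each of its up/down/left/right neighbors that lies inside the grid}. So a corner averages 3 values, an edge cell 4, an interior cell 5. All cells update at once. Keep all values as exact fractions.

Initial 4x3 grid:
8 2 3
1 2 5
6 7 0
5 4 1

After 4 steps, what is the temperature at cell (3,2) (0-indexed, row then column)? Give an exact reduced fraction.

Answer: 441509/129600

Derivation:
Step 1: cell (3,2) = 5/3
Step 2: cell (3,2) = 55/18
Step 3: cell (3,2) = 1717/540
Step 4: cell (3,2) = 441509/129600
Full grid after step 4:
  489389/129600 1026707/288000 431539/129600
  422957/108000 143781/40000 717539/216000
  48503/12000 1338479/360000 714679/216000
  59251/14400 3227131/864000 441509/129600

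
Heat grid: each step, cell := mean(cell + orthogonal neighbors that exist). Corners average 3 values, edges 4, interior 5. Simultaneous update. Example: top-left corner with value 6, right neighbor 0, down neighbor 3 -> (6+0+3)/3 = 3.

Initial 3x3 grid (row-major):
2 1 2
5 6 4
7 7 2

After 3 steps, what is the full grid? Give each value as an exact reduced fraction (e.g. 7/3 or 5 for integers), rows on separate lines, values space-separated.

Answer: 8071/2160 16429/4800 6941/2160
5401/1200 25069/6000 27481/7200
5563/1080 35131/7200 2399/540

Derivation:
After step 1:
  8/3 11/4 7/3
  5 23/5 7/2
  19/3 11/2 13/3
After step 2:
  125/36 247/80 103/36
  93/20 427/100 443/120
  101/18 623/120 40/9
After step 3:
  8071/2160 16429/4800 6941/2160
  5401/1200 25069/6000 27481/7200
  5563/1080 35131/7200 2399/540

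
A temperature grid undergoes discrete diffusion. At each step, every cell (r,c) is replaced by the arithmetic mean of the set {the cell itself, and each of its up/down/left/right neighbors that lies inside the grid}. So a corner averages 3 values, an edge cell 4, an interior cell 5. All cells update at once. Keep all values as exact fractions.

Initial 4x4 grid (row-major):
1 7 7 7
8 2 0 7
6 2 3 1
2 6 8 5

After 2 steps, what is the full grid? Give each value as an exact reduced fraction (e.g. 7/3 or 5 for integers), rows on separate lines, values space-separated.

After step 1:
  16/3 17/4 21/4 7
  17/4 19/5 19/5 15/4
  9/2 19/5 14/5 4
  14/3 9/2 11/2 14/3
After step 2:
  83/18 559/120 203/40 16/3
  1073/240 199/50 97/25 371/80
  1033/240 97/25 199/50 913/240
  41/9 277/60 131/30 85/18

Answer: 83/18 559/120 203/40 16/3
1073/240 199/50 97/25 371/80
1033/240 97/25 199/50 913/240
41/9 277/60 131/30 85/18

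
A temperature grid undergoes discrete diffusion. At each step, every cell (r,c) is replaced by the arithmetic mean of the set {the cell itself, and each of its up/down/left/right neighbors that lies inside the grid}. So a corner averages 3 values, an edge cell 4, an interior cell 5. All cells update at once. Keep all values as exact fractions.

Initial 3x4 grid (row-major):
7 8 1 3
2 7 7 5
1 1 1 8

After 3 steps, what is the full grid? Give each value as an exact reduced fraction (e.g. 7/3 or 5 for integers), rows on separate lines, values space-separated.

Answer: 2099/432 17351/3600 2851/600 3199/720
19583/4800 4351/1000 6559/1500 66899/14400
361/108 25577/7200 30337/7200 4751/1080

Derivation:
After step 1:
  17/3 23/4 19/4 3
  17/4 5 21/5 23/4
  4/3 5/2 17/4 14/3
After step 2:
  47/9 127/24 177/40 9/2
  65/16 217/50 479/100 1057/240
  97/36 157/48 937/240 44/9
After step 3:
  2099/432 17351/3600 2851/600 3199/720
  19583/4800 4351/1000 6559/1500 66899/14400
  361/108 25577/7200 30337/7200 4751/1080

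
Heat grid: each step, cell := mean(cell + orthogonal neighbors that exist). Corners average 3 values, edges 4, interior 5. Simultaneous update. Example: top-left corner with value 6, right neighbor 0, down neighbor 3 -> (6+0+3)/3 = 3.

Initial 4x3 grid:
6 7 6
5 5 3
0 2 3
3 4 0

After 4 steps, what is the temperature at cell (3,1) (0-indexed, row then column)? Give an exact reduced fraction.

Step 1: cell (3,1) = 9/4
Step 2: cell (3,1) = 583/240
Step 3: cell (3,1) = 35189/14400
Step 4: cell (3,1) = 2279311/864000
Full grid after step 4:
  17099/3600 515197/108000 302807/64800
  49213/12000 739187/180000 867209/216000
  347737/108000 1128299/360000 679349/216000
  349099/129600 2279311/864000 340849/129600

Answer: 2279311/864000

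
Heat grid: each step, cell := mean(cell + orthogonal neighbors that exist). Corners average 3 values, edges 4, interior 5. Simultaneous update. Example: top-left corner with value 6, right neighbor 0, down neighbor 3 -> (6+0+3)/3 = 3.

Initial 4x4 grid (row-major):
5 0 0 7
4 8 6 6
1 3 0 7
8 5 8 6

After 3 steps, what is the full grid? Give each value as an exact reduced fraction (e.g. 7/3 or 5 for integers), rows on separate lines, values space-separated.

Answer: 164/45 547/150 737/180 1915/432
97/25 81/20 25637/6000 1433/288
3923/900 25843/6000 2477/500 12299/2400
9889/2160 35479/7200 12109/2400 169/30

Derivation:
After step 1:
  3 13/4 13/4 13/3
  9/2 21/5 4 13/2
  4 17/5 24/5 19/4
  14/3 6 19/4 7
After step 2:
  43/12 137/40 89/24 169/36
  157/40 387/100 91/20 235/48
  497/120 112/25 217/50 461/80
  44/9 1129/240 451/80 11/2
After step 3:
  164/45 547/150 737/180 1915/432
  97/25 81/20 25637/6000 1433/288
  3923/900 25843/6000 2477/500 12299/2400
  9889/2160 35479/7200 12109/2400 169/30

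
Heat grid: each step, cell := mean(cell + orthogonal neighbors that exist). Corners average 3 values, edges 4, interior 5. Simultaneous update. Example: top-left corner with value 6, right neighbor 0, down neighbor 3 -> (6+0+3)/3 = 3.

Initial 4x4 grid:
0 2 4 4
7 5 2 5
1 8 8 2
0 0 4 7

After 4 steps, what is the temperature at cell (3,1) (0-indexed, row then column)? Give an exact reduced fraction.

Answer: 6241/1728

Derivation:
Step 1: cell (3,1) = 3
Step 2: cell (3,1) = 749/240
Step 3: cell (3,1) = 1007/288
Step 4: cell (3,1) = 6241/1728
Full grid after step 4:
  69/20 260963/72000 829409/216000 126877/32400
  253253/72000 56791/15000 366229/90000 915509/216000
  29111/8640 85279/22500 384631/90000 956069/216000
  10477/3240 6241/1728 899189/216000 29039/6480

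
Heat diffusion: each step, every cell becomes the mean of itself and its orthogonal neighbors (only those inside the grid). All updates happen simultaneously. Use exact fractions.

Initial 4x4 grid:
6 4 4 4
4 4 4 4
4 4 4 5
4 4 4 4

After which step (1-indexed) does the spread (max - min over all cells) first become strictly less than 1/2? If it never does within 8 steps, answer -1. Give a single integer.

Step 1: max=14/3, min=4, spread=2/3
Step 2: max=41/9, min=4, spread=5/9
Step 3: max=473/108, min=97/24, spread=73/216
  -> spread < 1/2 first at step 3
Step 4: max=14003/3240, min=14639/3600, spread=8279/32400
Step 5: max=2076031/486000, min=441773/108000, spread=35221/194400
Step 6: max=15467647/3645000, min=13303807/3240000, spread=4006913/29160000
Step 7: max=14774441/3499200, min=1000409113/243000000, spread=28792951/273375000
Step 8: max=1104275189/262440000, min=60144921257/14580000000, spread=10833303187/131220000000

Answer: 3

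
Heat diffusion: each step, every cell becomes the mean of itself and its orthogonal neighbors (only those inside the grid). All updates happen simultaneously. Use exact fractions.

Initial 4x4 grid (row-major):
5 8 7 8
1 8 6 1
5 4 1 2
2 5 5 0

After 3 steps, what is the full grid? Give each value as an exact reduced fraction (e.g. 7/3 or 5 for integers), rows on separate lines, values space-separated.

Answer: 2881/540 41161/7200 40961/7200 5563/1080
34711/7200 7483/1500 2813/600 31001/7200
9797/2400 33/8 221/60 21473/7200
1391/360 2959/800 22223/7200 1439/540

Derivation:
After step 1:
  14/3 7 29/4 16/3
  19/4 27/5 23/5 17/4
  3 23/5 18/5 1
  4 4 11/4 7/3
After step 2:
  197/36 1459/240 1451/240 101/18
  1069/240 527/100 251/50 911/240
  327/80 103/25 331/100 671/240
  11/3 307/80 761/240 73/36
After step 3:
  2881/540 41161/7200 40961/7200 5563/1080
  34711/7200 7483/1500 2813/600 31001/7200
  9797/2400 33/8 221/60 21473/7200
  1391/360 2959/800 22223/7200 1439/540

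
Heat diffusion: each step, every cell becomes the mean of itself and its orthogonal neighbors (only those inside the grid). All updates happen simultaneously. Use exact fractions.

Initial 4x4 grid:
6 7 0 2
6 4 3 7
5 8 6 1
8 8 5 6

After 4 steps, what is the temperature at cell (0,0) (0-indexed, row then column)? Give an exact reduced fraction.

Answer: 338723/64800

Derivation:
Step 1: cell (0,0) = 19/3
Step 2: cell (0,0) = 95/18
Step 3: cell (0,0) = 11561/2160
Step 4: cell (0,0) = 338723/64800
Full grid after step 4:
  338723/64800 1031999/216000 295021/72000 40207/10800
  608857/108000 926753/180000 133529/30000 291821/72000
  8827/1440 172507/30000 305261/60000 330173/72000
  23183/3600 367/60 49291/9000 109031/21600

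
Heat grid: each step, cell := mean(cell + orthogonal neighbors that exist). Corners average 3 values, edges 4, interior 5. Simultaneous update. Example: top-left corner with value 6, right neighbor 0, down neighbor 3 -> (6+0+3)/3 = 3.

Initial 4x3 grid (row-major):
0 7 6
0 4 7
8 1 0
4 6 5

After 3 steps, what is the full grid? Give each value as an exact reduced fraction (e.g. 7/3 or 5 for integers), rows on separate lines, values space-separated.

After step 1:
  7/3 17/4 20/3
  3 19/5 17/4
  13/4 19/5 13/4
  6 4 11/3
After step 2:
  115/36 341/80 91/18
  743/240 191/50 539/120
  321/80 181/50 449/120
  53/12 131/30 131/36
After step 3:
  3799/1080 6533/1600 9943/2160
  25421/7200 1929/500 7699/1800
  3029/800 23473/6000 13943/3600
  3071/720 7219/1800 4229/1080

Answer: 3799/1080 6533/1600 9943/2160
25421/7200 1929/500 7699/1800
3029/800 23473/6000 13943/3600
3071/720 7219/1800 4229/1080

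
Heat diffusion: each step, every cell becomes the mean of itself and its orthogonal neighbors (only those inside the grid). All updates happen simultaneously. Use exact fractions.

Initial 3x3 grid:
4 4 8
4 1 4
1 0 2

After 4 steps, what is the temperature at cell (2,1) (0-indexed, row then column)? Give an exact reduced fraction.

Step 1: cell (2,1) = 1
Step 2: cell (2,1) = 109/60
Step 3: cell (2,1) = 1937/900
Step 4: cell (2,1) = 522931/216000
Full grid after step 4:
  142099/43200 3044099/864000 59009/16200
  1207487/432000 59091/20000 2734349/864000
  149761/64800 522931/216000 12611/4800

Answer: 522931/216000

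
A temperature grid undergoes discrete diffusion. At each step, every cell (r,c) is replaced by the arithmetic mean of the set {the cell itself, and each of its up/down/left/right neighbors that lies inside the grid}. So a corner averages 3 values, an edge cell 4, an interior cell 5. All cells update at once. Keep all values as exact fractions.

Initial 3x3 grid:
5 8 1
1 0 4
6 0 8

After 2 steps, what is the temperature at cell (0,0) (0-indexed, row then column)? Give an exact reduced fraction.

Step 1: cell (0,0) = 14/3
Step 2: cell (0,0) = 67/18
Full grid after step 2:
  67/18 151/40 133/36
  63/20 317/100 851/240
  53/18 373/120 43/12

Answer: 67/18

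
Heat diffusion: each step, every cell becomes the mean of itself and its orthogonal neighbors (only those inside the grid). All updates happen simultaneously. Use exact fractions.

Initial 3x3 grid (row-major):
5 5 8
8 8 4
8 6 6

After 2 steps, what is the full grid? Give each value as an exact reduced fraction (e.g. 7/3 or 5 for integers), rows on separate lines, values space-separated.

After step 1:
  6 13/2 17/3
  29/4 31/5 13/2
  22/3 7 16/3
After step 2:
  79/12 731/120 56/9
  1607/240 669/100 237/40
  259/36 97/15 113/18

Answer: 79/12 731/120 56/9
1607/240 669/100 237/40
259/36 97/15 113/18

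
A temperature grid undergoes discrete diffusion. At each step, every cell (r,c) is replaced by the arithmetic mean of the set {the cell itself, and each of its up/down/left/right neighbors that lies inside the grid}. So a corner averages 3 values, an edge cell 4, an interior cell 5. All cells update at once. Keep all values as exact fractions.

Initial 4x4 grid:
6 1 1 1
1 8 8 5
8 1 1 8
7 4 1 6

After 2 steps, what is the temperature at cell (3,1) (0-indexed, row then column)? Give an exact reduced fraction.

Step 1: cell (3,1) = 13/4
Step 2: cell (3,1) = 1019/240
Full grid after step 2:
  149/36 793/240 821/240 127/36
  247/60 451/100 409/100 523/120
  311/60 39/10 104/25 193/40
  83/18 1019/240 301/80 13/3

Answer: 1019/240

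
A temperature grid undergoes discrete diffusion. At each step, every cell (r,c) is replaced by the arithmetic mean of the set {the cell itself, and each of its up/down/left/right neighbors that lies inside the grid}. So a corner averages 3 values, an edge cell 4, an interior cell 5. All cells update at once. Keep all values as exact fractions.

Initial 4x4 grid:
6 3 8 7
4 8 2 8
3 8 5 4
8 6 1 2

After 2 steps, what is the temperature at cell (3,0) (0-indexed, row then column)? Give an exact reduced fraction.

Step 1: cell (3,0) = 17/3
Step 2: cell (3,0) = 103/18
Full grid after step 2:
  95/18 247/48 1507/240 215/36
  61/12 287/50 509/100 179/30
  17/3 53/10 489/100 49/12
  103/18 251/48 187/48 127/36

Answer: 103/18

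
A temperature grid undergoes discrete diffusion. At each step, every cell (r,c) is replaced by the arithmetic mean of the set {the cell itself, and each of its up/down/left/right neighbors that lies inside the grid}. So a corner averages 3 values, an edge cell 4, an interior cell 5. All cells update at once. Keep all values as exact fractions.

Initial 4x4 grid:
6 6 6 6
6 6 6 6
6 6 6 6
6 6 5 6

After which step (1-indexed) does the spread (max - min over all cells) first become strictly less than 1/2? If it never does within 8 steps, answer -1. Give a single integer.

Step 1: max=6, min=17/3, spread=1/3
  -> spread < 1/2 first at step 1
Step 2: max=6, min=689/120, spread=31/120
Step 3: max=6, min=6269/1080, spread=211/1080
Step 4: max=6, min=631157/108000, spread=16843/108000
Step 5: max=53921/9000, min=5693357/972000, spread=130111/972000
Step 6: max=3232841/540000, min=171317633/29160000, spread=3255781/29160000
Step 7: max=3228893/540000, min=5148446309/874800000, spread=82360351/874800000
Step 8: max=580693559/97200000, min=154712683109/26244000000, spread=2074577821/26244000000

Answer: 1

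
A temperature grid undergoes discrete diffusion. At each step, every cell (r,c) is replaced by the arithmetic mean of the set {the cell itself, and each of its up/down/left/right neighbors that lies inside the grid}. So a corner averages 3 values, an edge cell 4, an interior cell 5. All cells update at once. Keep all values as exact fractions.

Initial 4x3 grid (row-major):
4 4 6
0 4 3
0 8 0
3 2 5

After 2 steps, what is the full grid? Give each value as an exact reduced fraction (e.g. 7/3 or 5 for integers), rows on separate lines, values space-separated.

After step 1:
  8/3 9/2 13/3
  2 19/5 13/4
  11/4 14/5 4
  5/3 9/2 7/3
After step 2:
  55/18 153/40 145/36
  673/240 327/100 923/240
  553/240 357/100 743/240
  107/36 113/40 65/18

Answer: 55/18 153/40 145/36
673/240 327/100 923/240
553/240 357/100 743/240
107/36 113/40 65/18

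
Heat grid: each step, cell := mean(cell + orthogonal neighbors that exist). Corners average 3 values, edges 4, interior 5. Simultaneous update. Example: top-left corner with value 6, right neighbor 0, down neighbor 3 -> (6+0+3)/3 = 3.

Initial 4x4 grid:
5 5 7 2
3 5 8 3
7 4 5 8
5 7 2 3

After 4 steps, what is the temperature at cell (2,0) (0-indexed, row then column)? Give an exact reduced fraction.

Answer: 1118363/216000

Derivation:
Step 1: cell (2,0) = 19/4
Step 2: cell (2,0) = 1301/240
Step 3: cell (2,0) = 7357/1440
Step 4: cell (2,0) = 1118363/216000
Full grid after step 4:
  327917/64800 274133/54000 30623/6000 545/108
  1095107/216000 927347/180000 76367/15000 30053/6000
  1118363/216000 458497/90000 903443/180000 263999/54000
  33221/6480 1097843/216000 1054571/216000 310061/64800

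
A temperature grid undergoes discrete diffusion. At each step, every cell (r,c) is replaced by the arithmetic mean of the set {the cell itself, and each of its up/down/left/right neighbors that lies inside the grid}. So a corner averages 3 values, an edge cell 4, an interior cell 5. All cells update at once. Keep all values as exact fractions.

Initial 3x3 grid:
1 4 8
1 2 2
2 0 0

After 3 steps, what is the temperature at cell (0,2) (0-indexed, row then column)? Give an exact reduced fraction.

Answer: 6763/2160

Derivation:
Step 1: cell (0,2) = 14/3
Step 2: cell (0,2) = 137/36
Step 3: cell (0,2) = 6763/2160
Full grid after step 3:
  1691/720 41351/14400 6763/2160
  4421/2400 12587/6000 4547/1800
  463/360 1361/900 937/540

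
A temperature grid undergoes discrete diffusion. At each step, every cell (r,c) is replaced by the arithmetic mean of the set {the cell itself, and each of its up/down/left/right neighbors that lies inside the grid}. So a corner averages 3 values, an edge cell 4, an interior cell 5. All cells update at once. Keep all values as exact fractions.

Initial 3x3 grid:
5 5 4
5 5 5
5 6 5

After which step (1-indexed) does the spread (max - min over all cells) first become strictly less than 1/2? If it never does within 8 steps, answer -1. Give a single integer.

Answer: 3

Derivation:
Step 1: max=16/3, min=14/3, spread=2/3
Step 2: max=1267/240, min=85/18, spread=401/720
Step 3: max=11237/2160, min=5261/1080, spread=143/432
  -> spread < 1/2 first at step 3
Step 4: max=665479/129600, min=317677/64800, spread=1205/5184
Step 5: max=39770813/7776000, min=19250969/3888000, spread=10151/62208
Step 6: max=2372662111/466560000, min=1159606993/233280000, spread=85517/746496
Step 7: max=141961756517/27993600000, min=69855204821/13996800000, spread=720431/8957952
Step 8: max=8495677489399/1679616000000, min=4200422955637/839808000000, spread=6069221/107495424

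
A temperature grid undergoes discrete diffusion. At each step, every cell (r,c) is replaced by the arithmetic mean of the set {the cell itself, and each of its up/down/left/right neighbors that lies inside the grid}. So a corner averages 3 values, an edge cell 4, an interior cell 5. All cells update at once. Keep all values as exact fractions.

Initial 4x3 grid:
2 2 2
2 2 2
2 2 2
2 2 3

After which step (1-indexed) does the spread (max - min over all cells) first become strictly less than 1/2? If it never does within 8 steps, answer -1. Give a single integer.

Answer: 1

Derivation:
Step 1: max=7/3, min=2, spread=1/3
  -> spread < 1/2 first at step 1
Step 2: max=41/18, min=2, spread=5/18
Step 3: max=473/216, min=2, spread=41/216
Step 4: max=56057/25920, min=2, spread=4217/25920
Step 5: max=3319549/1555200, min=14479/7200, spread=38417/311040
Step 6: max=197824211/93312000, min=290597/144000, spread=1903471/18662400
Step 7: max=11798429089/5598720000, min=8755759/4320000, spread=18038617/223948800
Step 8: max=705114582851/335923200000, min=790526759/388800000, spread=883978523/13436928000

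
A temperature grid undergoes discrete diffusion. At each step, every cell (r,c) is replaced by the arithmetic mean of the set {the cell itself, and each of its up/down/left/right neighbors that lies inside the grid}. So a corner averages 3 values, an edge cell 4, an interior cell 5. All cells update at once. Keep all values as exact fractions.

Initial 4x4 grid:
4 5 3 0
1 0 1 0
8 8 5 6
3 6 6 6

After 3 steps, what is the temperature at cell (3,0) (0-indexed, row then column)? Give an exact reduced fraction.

Step 1: cell (3,0) = 17/3
Step 2: cell (3,0) = 197/36
Step 3: cell (3,0) = 11479/2160
Full grid after step 3:
  701/216 20507/7200 75/32 1411/720
  26927/7200 10501/3000 5913/2000 329/120
  33871/7200 27733/6000 177/40 2447/600
  11479/2160 19493/3600 2113/400 1837/360

Answer: 11479/2160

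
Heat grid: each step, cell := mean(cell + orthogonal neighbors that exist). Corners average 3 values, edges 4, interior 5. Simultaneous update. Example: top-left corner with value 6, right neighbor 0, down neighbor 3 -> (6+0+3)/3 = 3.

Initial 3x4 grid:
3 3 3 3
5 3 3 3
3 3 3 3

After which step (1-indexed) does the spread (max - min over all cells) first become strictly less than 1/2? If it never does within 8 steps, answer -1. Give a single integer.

Step 1: max=11/3, min=3, spread=2/3
Step 2: max=427/120, min=3, spread=67/120
Step 3: max=3677/1080, min=3, spread=437/1080
  -> spread < 1/2 first at step 3
Step 4: max=1453531/432000, min=1509/500, spread=29951/86400
Step 5: max=12879821/3888000, min=10283/3375, spread=206761/777600
Step 6: max=5121795571/1555200000, min=8265671/2700000, spread=14430763/62208000
Step 7: max=305043741689/93312000000, min=665652727/216000000, spread=139854109/746496000
Step 8: max=18218631890251/5598720000000, min=60171228977/19440000000, spread=7114543559/44789760000

Answer: 3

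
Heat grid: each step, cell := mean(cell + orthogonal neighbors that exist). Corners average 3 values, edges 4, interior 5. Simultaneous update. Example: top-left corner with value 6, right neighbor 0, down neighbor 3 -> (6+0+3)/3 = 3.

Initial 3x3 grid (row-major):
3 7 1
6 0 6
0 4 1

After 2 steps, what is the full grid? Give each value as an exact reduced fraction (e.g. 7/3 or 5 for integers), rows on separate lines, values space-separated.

Answer: 31/9 347/80 113/36
931/240 257/100 56/15
41/18 257/80 83/36

Derivation:
After step 1:
  16/3 11/4 14/3
  9/4 23/5 2
  10/3 5/4 11/3
After step 2:
  31/9 347/80 113/36
  931/240 257/100 56/15
  41/18 257/80 83/36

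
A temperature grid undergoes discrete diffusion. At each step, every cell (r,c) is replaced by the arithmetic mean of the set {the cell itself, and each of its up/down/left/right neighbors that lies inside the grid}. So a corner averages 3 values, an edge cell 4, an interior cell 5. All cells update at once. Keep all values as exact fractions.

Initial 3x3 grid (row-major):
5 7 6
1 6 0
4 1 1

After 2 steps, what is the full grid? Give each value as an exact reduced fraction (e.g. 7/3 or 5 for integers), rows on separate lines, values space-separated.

Answer: 43/9 53/12 163/36
10/3 77/20 45/16
3 13/6 83/36

Derivation:
After step 1:
  13/3 6 13/3
  4 3 13/4
  2 3 2/3
After step 2:
  43/9 53/12 163/36
  10/3 77/20 45/16
  3 13/6 83/36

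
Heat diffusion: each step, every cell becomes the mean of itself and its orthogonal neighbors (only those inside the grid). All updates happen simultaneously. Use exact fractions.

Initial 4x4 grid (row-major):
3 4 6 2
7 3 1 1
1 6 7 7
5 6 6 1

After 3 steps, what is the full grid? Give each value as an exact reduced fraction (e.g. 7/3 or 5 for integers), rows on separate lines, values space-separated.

After step 1:
  14/3 4 13/4 3
  7/2 21/5 18/5 11/4
  19/4 23/5 27/5 4
  4 23/4 5 14/3
After step 2:
  73/18 967/240 277/80 3
  1027/240 199/50 96/25 267/80
  337/80 247/50 113/25 1009/240
  29/6 387/80 1249/240 41/9
After step 3:
  4451/1080 27949/7200 8599/2400 49/15
  29749/7200 12641/3000 957/250 8629/2400
  3653/800 2249/500 109/24 29911/7200
  833/180 3963/800 34411/7200 5027/1080

Answer: 4451/1080 27949/7200 8599/2400 49/15
29749/7200 12641/3000 957/250 8629/2400
3653/800 2249/500 109/24 29911/7200
833/180 3963/800 34411/7200 5027/1080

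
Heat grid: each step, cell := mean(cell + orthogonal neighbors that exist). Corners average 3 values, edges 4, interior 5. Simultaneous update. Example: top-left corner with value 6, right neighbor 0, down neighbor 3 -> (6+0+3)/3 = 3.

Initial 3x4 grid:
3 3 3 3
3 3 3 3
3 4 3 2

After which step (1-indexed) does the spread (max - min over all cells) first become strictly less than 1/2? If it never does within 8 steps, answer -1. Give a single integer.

Answer: 2

Derivation:
Step 1: max=10/3, min=8/3, spread=2/3
Step 2: max=767/240, min=101/36, spread=281/720
  -> spread < 1/2 first at step 2
Step 3: max=6857/2160, min=311/108, spread=637/2160
Step 4: max=202907/64800, min=2522341/864000, spread=549257/2592000
Step 5: max=6047609/1944000, min=152474879/51840000, spread=26384083/155520000
Step 6: max=180298583/58320000, min=9192148861/3110400000, spread=1271326697/9331200000
Step 7: max=1346621459/437400000, min=553844712599/186624000000, spread=62141329723/559872000000
Step 8: max=322045398199/104976000000, min=33332513987941/11197440000000, spread=3056985459857/33592320000000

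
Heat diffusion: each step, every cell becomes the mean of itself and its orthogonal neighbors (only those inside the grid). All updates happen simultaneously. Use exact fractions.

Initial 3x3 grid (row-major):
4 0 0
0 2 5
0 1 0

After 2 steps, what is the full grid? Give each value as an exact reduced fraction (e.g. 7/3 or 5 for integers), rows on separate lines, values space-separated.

Answer: 13/9 61/40 59/36
143/120 71/50 421/240
31/36 281/240 3/2

Derivation:
After step 1:
  4/3 3/2 5/3
  3/2 8/5 7/4
  1/3 3/4 2
After step 2:
  13/9 61/40 59/36
  143/120 71/50 421/240
  31/36 281/240 3/2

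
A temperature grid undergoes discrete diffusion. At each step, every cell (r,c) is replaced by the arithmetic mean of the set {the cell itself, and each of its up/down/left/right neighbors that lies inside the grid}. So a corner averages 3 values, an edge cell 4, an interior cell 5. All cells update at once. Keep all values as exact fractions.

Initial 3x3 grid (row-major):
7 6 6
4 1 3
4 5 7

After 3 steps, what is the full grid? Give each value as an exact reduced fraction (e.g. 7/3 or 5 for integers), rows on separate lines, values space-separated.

After step 1:
  17/3 5 5
  4 19/5 17/4
  13/3 17/4 5
After step 2:
  44/9 73/15 19/4
  89/20 213/50 361/80
  151/36 1043/240 9/2
After step 3:
  2557/540 16889/3600 3391/720
  2669/600 4487/1000 7209/1600
  9353/2160 62281/14400 1603/360

Answer: 2557/540 16889/3600 3391/720
2669/600 4487/1000 7209/1600
9353/2160 62281/14400 1603/360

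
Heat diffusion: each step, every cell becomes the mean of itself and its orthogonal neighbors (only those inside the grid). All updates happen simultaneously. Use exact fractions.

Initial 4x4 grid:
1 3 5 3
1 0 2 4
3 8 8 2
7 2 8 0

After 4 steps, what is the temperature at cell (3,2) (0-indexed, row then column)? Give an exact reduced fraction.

Step 1: cell (3,2) = 9/2
Step 2: cell (3,2) = 1181/240
Step 3: cell (3,2) = 31961/7200
Step 4: cell (3,2) = 957299/216000
Full grid after step 4:
  81689/32400 306173/108000 12719/4000 73139/21600
  164719/54000 290189/90000 214133/60000 258187/72000
  13613/3600 16319/4000 145/36 856769/216000
  31789/7200 63901/14400 957299/216000 67259/16200

Answer: 957299/216000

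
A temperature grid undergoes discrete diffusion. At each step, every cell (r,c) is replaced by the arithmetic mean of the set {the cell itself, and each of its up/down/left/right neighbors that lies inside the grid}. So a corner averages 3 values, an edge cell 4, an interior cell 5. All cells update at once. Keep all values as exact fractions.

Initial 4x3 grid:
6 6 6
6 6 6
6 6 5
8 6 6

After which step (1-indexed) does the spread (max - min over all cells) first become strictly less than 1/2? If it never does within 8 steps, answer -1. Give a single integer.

Answer: 3

Derivation:
Step 1: max=20/3, min=17/3, spread=1
Step 2: max=59/9, min=689/120, spread=293/360
Step 3: max=853/135, min=7033/1200, spread=4943/10800
  -> spread < 1/2 first at step 3
Step 4: max=405553/64800, min=63893/10800, spread=4439/12960
Step 5: max=24047117/3888000, min=1925561/324000, spread=188077/777600
Step 6: max=1435464583/233280000, min=57877067/9720000, spread=1856599/9331200
Step 7: max=85709549597/13996800000, min=870949657/145800000, spread=83935301/559872000
Step 8: max=5128057929223/839808000000, min=52363675613/8748000000, spread=809160563/6718464000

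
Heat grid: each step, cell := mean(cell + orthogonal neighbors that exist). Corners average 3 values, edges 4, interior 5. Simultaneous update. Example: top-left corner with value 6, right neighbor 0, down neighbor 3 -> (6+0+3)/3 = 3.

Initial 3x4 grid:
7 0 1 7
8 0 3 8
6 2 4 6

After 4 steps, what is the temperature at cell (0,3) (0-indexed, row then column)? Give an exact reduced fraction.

Answer: 275573/64800

Derivation:
Step 1: cell (0,3) = 16/3
Step 2: cell (0,3) = 169/36
Step 3: cell (0,3) = 9467/2160
Step 4: cell (0,3) = 275573/64800
Full grid after step 4:
  54829/14400 29313/8000 829511/216000 275573/64800
  3430139/864000 1358161/360000 360259/90000 239219/54000
  526561/129600 857201/216000 299587/72000 98041/21600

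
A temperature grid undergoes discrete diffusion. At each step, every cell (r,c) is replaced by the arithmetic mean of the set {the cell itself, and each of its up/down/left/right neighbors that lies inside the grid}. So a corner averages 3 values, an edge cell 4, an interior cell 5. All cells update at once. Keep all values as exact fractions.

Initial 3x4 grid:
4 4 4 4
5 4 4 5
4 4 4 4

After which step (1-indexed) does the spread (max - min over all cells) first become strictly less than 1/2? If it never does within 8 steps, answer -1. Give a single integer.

Step 1: max=13/3, min=4, spread=1/3
  -> spread < 1/2 first at step 1
Step 2: max=1027/240, min=413/100, spread=179/1200
Step 3: max=9077/2160, min=3733/900, spread=589/10800
Step 4: max=3621307/864000, min=1498853/360000, spread=120299/4320000
Step 5: max=216706913/51840000, min=13507723/3240000, spread=116669/10368000
Step 6: max=12993222067/3110400000, min=5406270893/1296000000, spread=90859619/15552000000
Step 7: max=779229719753/186624000000, min=324478028887/77760000000, spread=2412252121/933120000000
Step 8: max=46745385835627/11197440000000, min=19471249510133/4665600000000, spread=71935056539/55987200000000

Answer: 1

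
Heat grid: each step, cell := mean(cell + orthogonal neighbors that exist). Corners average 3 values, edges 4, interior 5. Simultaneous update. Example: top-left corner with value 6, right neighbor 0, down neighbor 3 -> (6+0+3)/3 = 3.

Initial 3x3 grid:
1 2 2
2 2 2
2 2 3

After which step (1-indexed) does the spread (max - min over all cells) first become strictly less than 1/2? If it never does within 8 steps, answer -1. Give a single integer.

Step 1: max=7/3, min=5/3, spread=2/3
Step 2: max=41/18, min=31/18, spread=5/9
Step 3: max=473/216, min=391/216, spread=41/108
  -> spread < 1/2 first at step 3
Step 4: max=5531/2592, min=4837/2592, spread=347/1296
Step 5: max=65129/31104, min=59287/31104, spread=2921/15552
Step 6: max=771107/373248, min=721885/373248, spread=24611/186624
Step 7: max=9165281/4478976, min=8750623/4478976, spread=207329/2239488
Step 8: max=109242059/53747712, min=105748789/53747712, spread=1746635/26873856

Answer: 3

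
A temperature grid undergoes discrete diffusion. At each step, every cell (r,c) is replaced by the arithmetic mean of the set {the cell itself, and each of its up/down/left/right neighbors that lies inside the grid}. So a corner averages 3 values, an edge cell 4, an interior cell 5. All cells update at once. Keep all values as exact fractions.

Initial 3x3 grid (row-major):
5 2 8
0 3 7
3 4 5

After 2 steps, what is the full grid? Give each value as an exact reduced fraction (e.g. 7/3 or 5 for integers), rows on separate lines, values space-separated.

Answer: 115/36 157/40 191/36
637/240 399/100 399/80
53/18 877/240 89/18

Derivation:
After step 1:
  7/3 9/2 17/3
  11/4 16/5 23/4
  7/3 15/4 16/3
After step 2:
  115/36 157/40 191/36
  637/240 399/100 399/80
  53/18 877/240 89/18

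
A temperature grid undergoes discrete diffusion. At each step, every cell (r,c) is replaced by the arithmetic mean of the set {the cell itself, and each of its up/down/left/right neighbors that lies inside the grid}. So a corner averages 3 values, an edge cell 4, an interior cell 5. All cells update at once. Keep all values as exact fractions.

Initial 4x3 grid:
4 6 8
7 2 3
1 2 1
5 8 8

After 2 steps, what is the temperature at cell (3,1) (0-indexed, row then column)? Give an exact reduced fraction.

Step 1: cell (3,1) = 23/4
Step 2: cell (3,1) = 1133/240
Full grid after step 2:
  85/18 61/12 85/18
  203/48 94/25 25/6
  883/240 99/25 58/15
  85/18 1133/240 179/36

Answer: 1133/240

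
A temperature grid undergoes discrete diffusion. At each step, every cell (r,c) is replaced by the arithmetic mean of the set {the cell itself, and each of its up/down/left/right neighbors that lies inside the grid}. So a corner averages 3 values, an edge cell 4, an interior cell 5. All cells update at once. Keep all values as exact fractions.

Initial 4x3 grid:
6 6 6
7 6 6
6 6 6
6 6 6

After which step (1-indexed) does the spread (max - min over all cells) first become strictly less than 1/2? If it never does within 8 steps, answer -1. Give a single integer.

Answer: 1

Derivation:
Step 1: max=19/3, min=6, spread=1/3
  -> spread < 1/2 first at step 1
Step 2: max=751/120, min=6, spread=31/120
Step 3: max=6691/1080, min=6, spread=211/1080
Step 4: max=664897/108000, min=10847/1800, spread=14077/108000
Step 5: max=5972407/972000, min=651683/108000, spread=5363/48600
Step 6: max=178700809/29160000, min=362869/60000, spread=93859/1166400
Step 7: max=10707874481/1749600000, min=588536467/97200000, spread=4568723/69984000
Step 8: max=641636435629/104976000000, min=17677618889/2916000000, spread=8387449/167961600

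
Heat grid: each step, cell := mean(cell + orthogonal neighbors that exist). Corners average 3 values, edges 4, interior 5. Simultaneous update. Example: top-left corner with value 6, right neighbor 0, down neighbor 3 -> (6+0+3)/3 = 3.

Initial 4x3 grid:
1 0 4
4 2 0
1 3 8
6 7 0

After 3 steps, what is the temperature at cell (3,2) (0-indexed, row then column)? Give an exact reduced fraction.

Answer: 2939/720

Derivation:
Step 1: cell (3,2) = 5
Step 2: cell (3,2) = 47/12
Step 3: cell (3,2) = 2939/720
Full grid after step 3:
  4093/2160 663/320 278/135
  463/180 97/40 3979/1440
  473/144 4277/1200 107/32
  4361/1080 353/90 2939/720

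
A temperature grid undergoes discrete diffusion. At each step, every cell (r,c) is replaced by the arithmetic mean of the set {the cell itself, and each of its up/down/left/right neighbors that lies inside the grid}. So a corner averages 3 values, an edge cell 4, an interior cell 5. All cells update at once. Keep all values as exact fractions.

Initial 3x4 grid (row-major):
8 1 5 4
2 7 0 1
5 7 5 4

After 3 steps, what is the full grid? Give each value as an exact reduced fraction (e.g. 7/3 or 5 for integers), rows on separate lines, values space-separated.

Answer: 9229/2160 1219/288 4759/1440 1709/540
6931/1440 4903/1200 284/75 8761/2880
5117/1080 85/18 2717/720 7601/2160

Derivation:
After step 1:
  11/3 21/4 5/2 10/3
  11/2 17/5 18/5 9/4
  14/3 6 4 10/3
After step 2:
  173/36 889/240 881/240 97/36
  517/120 19/4 63/20 751/240
  97/18 271/60 127/30 115/36
After step 3:
  9229/2160 1219/288 4759/1440 1709/540
  6931/1440 4903/1200 284/75 8761/2880
  5117/1080 85/18 2717/720 7601/2160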